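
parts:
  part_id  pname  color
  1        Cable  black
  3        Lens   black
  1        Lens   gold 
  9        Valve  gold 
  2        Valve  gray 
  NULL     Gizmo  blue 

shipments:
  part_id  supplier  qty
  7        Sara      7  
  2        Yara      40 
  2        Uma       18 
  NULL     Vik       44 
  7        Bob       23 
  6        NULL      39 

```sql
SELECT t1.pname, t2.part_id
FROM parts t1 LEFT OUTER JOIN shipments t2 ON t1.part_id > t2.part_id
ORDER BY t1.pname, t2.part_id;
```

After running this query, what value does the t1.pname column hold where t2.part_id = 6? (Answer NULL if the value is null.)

LEFT JOIN keeps every row from `parts`; unmatched rows get NULL for `shipments`'s columns.
Matching on t1.part_id > t2.part_id. A NULL in a compared column never satisfies the condition.
- t1[0] part_id=1 → no match; kept with NULLs on the t2 side.
- t1[1] part_id=3 → 2 match(es) in t2 → 2 row(s).
- t1[2] part_id=1 → no match; kept with NULLs on the t2 side.
- t1[3] part_id=9 → 5 match(es) in t2 → 5 row(s).
- t1[4] part_id=2 → no match; kept with NULLs on the t2 side.
- t1[5] part_id=NULL → no match; kept with NULLs on the t2 side.

Valve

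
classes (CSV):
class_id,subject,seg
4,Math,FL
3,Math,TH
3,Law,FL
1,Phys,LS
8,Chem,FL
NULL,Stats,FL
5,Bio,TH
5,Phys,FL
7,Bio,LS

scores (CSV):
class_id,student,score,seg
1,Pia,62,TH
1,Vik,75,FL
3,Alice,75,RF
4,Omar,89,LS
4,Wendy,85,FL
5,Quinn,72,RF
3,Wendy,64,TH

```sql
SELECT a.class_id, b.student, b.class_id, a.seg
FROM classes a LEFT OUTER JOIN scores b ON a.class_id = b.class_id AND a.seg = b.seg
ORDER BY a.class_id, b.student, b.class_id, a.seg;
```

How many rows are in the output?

9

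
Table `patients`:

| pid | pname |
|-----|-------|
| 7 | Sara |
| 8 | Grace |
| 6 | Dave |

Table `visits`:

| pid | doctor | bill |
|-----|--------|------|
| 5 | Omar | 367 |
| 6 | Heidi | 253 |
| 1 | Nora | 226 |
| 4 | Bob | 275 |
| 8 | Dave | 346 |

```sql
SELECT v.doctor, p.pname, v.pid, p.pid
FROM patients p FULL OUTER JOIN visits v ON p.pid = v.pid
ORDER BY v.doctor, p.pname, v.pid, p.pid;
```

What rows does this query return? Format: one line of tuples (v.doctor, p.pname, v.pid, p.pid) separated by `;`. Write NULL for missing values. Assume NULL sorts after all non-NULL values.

FULL OUTER JOIN keeps every row from both sides; unmatched rows get NULL for the other side's columns.
Matching on p.pid = v.pid.
- pid=7: no v row matches, row kept with v columns NULL.
- pid=8: 1 matching v row(s), so 1 row(s) emitted.
- pid=6: 1 matching v row(s), so 1 row(s) emitted.
- 3 v row(s) had no p match → kept, p columns NULL.
After projecting and ordering:
v.doctor | p.pname | v.pid | p.pid
Bob | NULL | 4 | NULL
Dave | Grace | 8 | 8
Heidi | Dave | 6 | 6
Nora | NULL | 1 | NULL
Omar | NULL | 5 | NULL
NULL | Sara | NULL | 7

(Bob, NULL, 4, NULL); (Dave, Grace, 8, 8); (Heidi, Dave, 6, 6); (Nora, NULL, 1, NULL); (Omar, NULL, 5, NULL); (NULL, Sara, NULL, 7)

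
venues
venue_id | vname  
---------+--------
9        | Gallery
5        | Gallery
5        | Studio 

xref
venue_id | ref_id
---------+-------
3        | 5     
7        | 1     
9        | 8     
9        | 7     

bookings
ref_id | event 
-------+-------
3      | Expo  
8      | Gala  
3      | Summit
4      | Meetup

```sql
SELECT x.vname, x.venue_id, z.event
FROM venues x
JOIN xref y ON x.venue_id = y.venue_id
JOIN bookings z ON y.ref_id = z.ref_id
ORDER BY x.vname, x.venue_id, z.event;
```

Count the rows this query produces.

1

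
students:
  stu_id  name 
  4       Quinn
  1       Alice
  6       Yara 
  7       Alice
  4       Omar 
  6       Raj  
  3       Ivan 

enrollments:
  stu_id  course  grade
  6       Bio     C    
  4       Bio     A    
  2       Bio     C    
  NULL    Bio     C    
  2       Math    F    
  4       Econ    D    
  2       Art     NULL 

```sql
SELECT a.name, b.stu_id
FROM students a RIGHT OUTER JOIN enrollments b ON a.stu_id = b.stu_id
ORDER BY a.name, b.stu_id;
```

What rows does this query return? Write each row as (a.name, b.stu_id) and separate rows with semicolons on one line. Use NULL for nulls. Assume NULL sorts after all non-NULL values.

(Omar, 4); (Omar, 4); (Quinn, 4); (Quinn, 4); (Raj, 6); (Yara, 6); (NULL, 2); (NULL, 2); (NULL, 2); (NULL, NULL)

RIGHT JOIN keeps every row from `enrollments`; unmatched rows get NULL for `students`'s columns.
Matching on a.stu_id = b.stu_id. A NULL in a compared column never satisfies the condition.
- stu_id=4: 2 matching b row(s), so 2 row(s) emitted.
- stu_id=1: no matching b row.
- stu_id=6: 1 matching b row(s), so 1 row(s) emitted.
- stu_id=7: no matching b row.
- stu_id=4: 2 matching b row(s), so 2 row(s) emitted.
- stu_id=6: 1 matching b row(s), so 1 row(s) emitted.
- stu_id=3: no matching b row.
- 4 b row(s) had no a match → kept, a columns NULL.
After projecting and ordering:
a.name | b.stu_id
Omar | 4
Omar | 4
Quinn | 4
Quinn | 4
Raj | 6
Yara | 6
NULL | 2
NULL | 2
NULL | 2
NULL | NULL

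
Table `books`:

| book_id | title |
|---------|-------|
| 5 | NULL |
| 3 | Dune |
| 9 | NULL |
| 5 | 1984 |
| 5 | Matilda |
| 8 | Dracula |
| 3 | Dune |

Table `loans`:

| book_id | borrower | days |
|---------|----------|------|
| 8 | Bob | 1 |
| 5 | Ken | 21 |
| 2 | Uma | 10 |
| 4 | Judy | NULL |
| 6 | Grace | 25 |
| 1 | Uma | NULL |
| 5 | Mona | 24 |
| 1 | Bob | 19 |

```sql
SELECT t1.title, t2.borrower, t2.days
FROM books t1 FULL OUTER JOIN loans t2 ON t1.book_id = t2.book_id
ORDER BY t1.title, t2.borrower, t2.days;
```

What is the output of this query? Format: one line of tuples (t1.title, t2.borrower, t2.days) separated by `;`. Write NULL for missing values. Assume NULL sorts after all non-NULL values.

FULL OUTER JOIN keeps every row from both sides; unmatched rows get NULL for the other side's columns.
Matching on t1.book_id = t2.book_id.
- t1 row (book_id=5): matches 2 t2 row(s) → 2 output row(s).
- t1 row (book_id=3): no match → kept, t2 columns NULL.
- t1 row (book_id=9): no match → kept, t2 columns NULL.
- t1 row (book_id=5): matches 2 t2 row(s) → 2 output row(s).
- t1 row (book_id=5): matches 2 t2 row(s) → 2 output row(s).
- t1 row (book_id=8): matches 1 t2 row(s) → 1 output row(s).
- t1 row (book_id=3): no match → kept, t2 columns NULL.
- 5 row(s) from t2 found no t1 partner → padded with NULL.

(1984, Ken, 21); (1984, Mona, 24); (Dracula, Bob, 1); (Dune, NULL, NULL); (Dune, NULL, NULL); (Matilda, Ken, 21); (Matilda, Mona, 24); (NULL, Bob, 19); (NULL, Grace, 25); (NULL, Judy, NULL); (NULL, Ken, 21); (NULL, Mona, 24); (NULL, Uma, 10); (NULL, Uma, NULL); (NULL, NULL, NULL)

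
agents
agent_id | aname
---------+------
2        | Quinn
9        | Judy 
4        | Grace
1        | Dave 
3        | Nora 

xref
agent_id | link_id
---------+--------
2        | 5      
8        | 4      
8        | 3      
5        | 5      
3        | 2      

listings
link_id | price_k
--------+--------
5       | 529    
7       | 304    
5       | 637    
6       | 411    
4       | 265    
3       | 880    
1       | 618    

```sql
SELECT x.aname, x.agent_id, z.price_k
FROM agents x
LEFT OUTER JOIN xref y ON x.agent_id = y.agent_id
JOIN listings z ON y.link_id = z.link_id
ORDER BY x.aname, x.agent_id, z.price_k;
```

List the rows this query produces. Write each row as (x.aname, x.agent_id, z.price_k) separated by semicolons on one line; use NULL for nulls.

(Quinn, 2, 529); (Quinn, 2, 637)

Step 1 — x LEFT JOIN y on agent_id → 5 row(s).
Then INNER JOIN `listings z` on link_id: keep only rows whose y.link_id appears in z.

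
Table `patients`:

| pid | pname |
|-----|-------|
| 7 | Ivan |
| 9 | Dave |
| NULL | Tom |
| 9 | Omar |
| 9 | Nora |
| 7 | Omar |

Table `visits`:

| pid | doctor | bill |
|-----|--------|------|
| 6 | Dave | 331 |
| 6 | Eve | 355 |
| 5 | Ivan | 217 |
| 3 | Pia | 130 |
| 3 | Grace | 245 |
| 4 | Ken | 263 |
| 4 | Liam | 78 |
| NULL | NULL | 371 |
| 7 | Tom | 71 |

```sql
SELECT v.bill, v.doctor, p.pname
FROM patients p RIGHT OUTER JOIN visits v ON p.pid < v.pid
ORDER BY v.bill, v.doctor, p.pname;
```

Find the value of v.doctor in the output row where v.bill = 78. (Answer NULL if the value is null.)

Liam

RIGHT JOIN keeps every row from `visits`; unmatched rows get NULL for `patients`'s columns.
Matching on p.pid < v.pid. A NULL in a compared column never satisfies the condition.
- p row (pid=7): no match.
- p row (pid=9): no match.
- p row (pid=NULL): no match.
- p row (pid=9): no match.
- p row (pid=9): no match.
- p row (pid=7): no match.
- 9 row(s) from v found no p partner → padded with NULL.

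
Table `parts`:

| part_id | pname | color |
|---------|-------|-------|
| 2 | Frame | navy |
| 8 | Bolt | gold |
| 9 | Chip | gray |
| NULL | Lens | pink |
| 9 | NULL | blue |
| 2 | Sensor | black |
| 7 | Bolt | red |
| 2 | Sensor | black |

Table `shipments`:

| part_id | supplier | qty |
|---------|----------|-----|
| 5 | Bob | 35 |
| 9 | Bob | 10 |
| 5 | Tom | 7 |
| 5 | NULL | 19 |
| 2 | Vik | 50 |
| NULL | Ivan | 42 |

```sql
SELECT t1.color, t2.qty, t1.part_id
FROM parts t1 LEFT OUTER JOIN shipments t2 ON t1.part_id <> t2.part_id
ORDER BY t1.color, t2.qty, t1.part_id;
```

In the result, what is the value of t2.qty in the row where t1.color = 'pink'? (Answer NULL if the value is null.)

LEFT JOIN keeps every row from `parts`; unmatched rows get NULL for `shipments`'s columns.
Matching on t1.part_id <> t2.part_id. A NULL in a compared column never satisfies the condition.
Matched pairs: 30; unmatched t1 rows kept: 1.

NULL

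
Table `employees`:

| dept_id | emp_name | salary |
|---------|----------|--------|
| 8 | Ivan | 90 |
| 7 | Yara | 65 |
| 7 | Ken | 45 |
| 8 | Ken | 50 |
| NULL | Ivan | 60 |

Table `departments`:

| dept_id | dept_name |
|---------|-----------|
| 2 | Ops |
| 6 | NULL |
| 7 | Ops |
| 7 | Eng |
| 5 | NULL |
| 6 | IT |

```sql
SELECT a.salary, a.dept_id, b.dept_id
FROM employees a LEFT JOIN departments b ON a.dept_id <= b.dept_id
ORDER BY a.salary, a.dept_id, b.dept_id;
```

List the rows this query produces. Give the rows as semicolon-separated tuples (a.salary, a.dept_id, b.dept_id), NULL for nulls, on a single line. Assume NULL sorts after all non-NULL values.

LEFT JOIN keeps every row from `employees`; unmatched rows get NULL for `departments`'s columns.
Matching on a.dept_id <= b.dept_id. A NULL in a compared column never satisfies the condition.
Matched pairs: 4; unmatched a rows kept: 3.

(45, 7, 7); (45, 7, 7); (50, 8, NULL); (60, NULL, NULL); (65, 7, 7); (65, 7, 7); (90, 8, NULL)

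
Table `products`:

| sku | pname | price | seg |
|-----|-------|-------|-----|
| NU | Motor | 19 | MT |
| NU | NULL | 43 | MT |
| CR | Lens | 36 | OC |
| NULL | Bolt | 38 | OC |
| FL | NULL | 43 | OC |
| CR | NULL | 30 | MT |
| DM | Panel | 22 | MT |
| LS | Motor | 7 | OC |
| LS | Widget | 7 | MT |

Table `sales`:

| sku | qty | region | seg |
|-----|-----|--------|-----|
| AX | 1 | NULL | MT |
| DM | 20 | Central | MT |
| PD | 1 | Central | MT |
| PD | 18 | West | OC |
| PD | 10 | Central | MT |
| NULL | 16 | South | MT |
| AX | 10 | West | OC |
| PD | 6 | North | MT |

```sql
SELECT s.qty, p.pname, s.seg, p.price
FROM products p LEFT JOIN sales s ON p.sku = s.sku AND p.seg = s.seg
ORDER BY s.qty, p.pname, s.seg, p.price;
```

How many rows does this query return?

LEFT JOIN keeps every row from `products`; unmatched rows get NULL for `sales`'s columns.
Matching on p.sku = s.sku AND p.seg = s.seg. A NULL in a compared column never satisfies the condition.
Matched pairs: 1; unmatched p rows kept: 8.
Total: 1 matched + 8 padded = 9 rows.

9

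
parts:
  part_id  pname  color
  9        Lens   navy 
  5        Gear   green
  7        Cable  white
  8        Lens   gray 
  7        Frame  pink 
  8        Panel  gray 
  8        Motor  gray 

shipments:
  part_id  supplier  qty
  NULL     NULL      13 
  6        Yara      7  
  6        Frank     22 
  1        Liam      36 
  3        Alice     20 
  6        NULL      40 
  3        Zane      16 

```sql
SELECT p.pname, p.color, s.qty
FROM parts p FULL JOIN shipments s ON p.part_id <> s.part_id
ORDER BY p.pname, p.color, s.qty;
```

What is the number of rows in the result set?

43

FULL OUTER JOIN keeps every row from both sides; unmatched rows get NULL for the other side's columns.
Matching on p.part_id <> s.part_id. A NULL in a compared column never satisfies the condition.
- p (part_id=9) pairs with 6 row(s) of s.
- p (part_id=5) pairs with 6 row(s) of s.
- p (part_id=7) pairs with 6 row(s) of s.
- p (part_id=8) pairs with 6 row(s) of s.
- p (part_id=7) pairs with 6 row(s) of s.
- p (part_id=8) pairs with 6 row(s) of s.
- p (part_id=8) pairs with 6 row(s) of s.
- plus 1 unmatched s row(s), each kept with NULL p columns.
Total: 42 matched + 1 padded = 43 rows.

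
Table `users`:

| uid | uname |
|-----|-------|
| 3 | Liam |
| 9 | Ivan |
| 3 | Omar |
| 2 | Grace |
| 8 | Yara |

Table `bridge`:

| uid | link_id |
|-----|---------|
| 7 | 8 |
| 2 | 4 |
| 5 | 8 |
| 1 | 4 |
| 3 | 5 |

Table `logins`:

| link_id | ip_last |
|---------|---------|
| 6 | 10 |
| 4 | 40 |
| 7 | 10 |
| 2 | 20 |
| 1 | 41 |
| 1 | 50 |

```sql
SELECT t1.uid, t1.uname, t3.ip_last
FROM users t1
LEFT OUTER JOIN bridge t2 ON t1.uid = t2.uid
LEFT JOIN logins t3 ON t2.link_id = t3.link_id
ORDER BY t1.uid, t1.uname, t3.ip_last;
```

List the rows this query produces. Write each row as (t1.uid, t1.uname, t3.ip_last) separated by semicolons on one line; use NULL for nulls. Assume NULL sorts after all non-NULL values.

(2, Grace, 40); (3, Liam, NULL); (3, Omar, NULL); (8, Yara, NULL); (9, Ivan, NULL)

Joins associate left-to-right: users LEFT JOIN bridge on uid gives 5 intermediate row(s).
Then LEFT JOIN `logins t3` on link_id: each of those 5 rows is kept; rows whose t2.link_id has no match in t3 get NULL for t3's columns.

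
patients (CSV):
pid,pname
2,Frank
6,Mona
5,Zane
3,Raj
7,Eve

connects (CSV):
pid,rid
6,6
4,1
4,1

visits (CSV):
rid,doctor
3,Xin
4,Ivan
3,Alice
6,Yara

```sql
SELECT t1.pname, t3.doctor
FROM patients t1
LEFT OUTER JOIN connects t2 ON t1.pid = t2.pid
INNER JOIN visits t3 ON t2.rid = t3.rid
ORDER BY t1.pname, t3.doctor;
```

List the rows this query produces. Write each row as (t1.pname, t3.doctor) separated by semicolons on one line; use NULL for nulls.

(Mona, Yara)

Step 1 — t1 LEFT JOIN t2 on pid → 5 row(s).
Then INNER JOIN `visits t3` on rid: keep only rows whose t2.rid appears in t3.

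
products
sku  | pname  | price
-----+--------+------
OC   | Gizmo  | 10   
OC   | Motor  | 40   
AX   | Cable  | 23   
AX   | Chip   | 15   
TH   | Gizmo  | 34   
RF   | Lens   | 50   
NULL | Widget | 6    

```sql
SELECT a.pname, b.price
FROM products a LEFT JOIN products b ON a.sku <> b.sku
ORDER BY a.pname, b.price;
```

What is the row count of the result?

27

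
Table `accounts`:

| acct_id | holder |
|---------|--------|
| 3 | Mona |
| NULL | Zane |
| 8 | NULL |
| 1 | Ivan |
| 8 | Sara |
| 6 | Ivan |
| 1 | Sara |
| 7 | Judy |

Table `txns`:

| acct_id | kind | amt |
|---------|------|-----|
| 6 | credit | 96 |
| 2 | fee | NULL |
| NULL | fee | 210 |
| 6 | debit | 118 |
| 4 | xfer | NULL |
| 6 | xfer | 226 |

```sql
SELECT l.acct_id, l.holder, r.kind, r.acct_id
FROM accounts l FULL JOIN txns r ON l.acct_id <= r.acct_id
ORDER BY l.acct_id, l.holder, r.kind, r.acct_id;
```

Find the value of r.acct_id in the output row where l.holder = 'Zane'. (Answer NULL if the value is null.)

FULL OUTER JOIN keeps every row from both sides; unmatched rows get NULL for the other side's columns.
Matching on l.acct_id <= r.acct_id. A NULL in a compared column never satisfies the condition.
- l (acct_id=3) pairs with 4 row(s) of r.
- l (acct_id=NULL) has no partner → padded with NULL.
- l (acct_id=8) has no partner → padded with NULL.
- l (acct_id=1) pairs with 5 row(s) of r.
- l (acct_id=8) has no partner → padded with NULL.
- l (acct_id=6) pairs with 3 row(s) of r.
- l (acct_id=1) pairs with 5 row(s) of r.
- l (acct_id=7) has no partner → padded with NULL.
- 1 row(s) from r found no l partner → padded with NULL.

NULL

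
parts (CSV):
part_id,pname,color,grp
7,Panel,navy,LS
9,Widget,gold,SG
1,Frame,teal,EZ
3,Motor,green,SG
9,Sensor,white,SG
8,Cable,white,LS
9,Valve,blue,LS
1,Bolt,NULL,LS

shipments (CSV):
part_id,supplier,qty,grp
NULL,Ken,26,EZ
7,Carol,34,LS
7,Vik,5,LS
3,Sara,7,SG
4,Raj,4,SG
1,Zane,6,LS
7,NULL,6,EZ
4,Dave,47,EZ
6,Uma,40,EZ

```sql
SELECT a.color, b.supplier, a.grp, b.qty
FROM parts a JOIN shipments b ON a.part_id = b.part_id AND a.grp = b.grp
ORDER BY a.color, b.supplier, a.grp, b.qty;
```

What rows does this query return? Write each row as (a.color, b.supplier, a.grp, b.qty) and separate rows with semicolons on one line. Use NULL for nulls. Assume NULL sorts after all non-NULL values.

(green, Sara, SG, 7); (navy, Carol, LS, 34); (navy, Vik, LS, 5); (NULL, Zane, LS, 6)

INNER JOIN keeps only pairs where the ON condition holds.
Matching on a.part_id = b.part_id AND a.grp = b.grp. A NULL in a compared column never satisfies the condition.
- a row (part_id=7, grp=LS): matches 2 b row(s) → 2 output row(s).
- a row (part_id=9, grp=SG): no match → dropped.
- a row (part_id=1, grp=EZ): no match → dropped.
- a row (part_id=3, grp=SG): matches 1 b row(s) → 1 output row(s).
- a row (part_id=9, grp=SG): no match → dropped.
- a row (part_id=8, grp=LS): no match → dropped.
- a row (part_id=9, grp=LS): no match → dropped.
- a row (part_id=1, grp=LS): matches 1 b row(s) → 1 output row(s).
After projecting and ordering:
a.color | b.supplier | a.grp | b.qty
green | Sara | SG | 7
navy | Carol | LS | 34
navy | Vik | LS | 5
NULL | Zane | LS | 6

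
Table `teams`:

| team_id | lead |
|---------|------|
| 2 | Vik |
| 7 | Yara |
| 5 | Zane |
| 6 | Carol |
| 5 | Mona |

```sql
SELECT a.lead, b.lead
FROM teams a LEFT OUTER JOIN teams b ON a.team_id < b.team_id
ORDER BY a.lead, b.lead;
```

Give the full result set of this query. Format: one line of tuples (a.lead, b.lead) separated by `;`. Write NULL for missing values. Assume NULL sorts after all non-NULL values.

(Carol, Yara); (Mona, Carol); (Mona, Yara); (Vik, Carol); (Vik, Mona); (Vik, Yara); (Vik, Zane); (Yara, NULL); (Zane, Carol); (Zane, Yara)

LEFT JOIN keeps every row from `teams a`; unmatched rows get NULL for `teams b`'s columns.
Matching on a.team_id < b.team_id.
Matched pairs: 9; unmatched a rows kept: 1.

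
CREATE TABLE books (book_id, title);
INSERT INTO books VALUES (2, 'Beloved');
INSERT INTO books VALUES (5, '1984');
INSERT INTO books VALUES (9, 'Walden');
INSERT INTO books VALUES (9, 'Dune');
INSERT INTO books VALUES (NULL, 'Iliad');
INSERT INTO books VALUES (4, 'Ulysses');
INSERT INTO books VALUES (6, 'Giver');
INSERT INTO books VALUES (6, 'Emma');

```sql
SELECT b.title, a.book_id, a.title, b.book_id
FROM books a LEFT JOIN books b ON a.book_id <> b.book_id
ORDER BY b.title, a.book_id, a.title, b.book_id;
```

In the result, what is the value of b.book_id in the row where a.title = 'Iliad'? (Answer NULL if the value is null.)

LEFT JOIN keeps every row from `books a`; unmatched rows get NULL for `books b`'s columns.
Matching on a.book_id <> b.book_id. A NULL in a compared column never satisfies the condition.
- a (book_id=2) pairs with 6 row(s) of b.
- a (book_id=5) pairs with 6 row(s) of b.
- a (book_id=9) pairs with 5 row(s) of b.
- a (book_id=9) pairs with 5 row(s) of b.
- a (book_id=NULL) has no partner → padded with NULL.
- a (book_id=4) pairs with 6 row(s) of b.
- a (book_id=6) pairs with 5 row(s) of b.
- a (book_id=6) pairs with 5 row(s) of b.

NULL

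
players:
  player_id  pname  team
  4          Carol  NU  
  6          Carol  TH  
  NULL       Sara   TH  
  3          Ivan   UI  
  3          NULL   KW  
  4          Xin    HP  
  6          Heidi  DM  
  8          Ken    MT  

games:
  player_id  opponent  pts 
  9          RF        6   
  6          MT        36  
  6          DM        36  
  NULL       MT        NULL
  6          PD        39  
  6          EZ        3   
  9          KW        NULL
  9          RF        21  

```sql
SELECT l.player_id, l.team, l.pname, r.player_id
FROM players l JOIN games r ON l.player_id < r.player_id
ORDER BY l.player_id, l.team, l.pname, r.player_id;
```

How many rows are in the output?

INNER JOIN keeps only pairs where the ON condition holds.
Matching on l.player_id < r.player_id. A NULL in a compared column never satisfies the condition.
Matched pairs: 37.
Total: 37 rows.

37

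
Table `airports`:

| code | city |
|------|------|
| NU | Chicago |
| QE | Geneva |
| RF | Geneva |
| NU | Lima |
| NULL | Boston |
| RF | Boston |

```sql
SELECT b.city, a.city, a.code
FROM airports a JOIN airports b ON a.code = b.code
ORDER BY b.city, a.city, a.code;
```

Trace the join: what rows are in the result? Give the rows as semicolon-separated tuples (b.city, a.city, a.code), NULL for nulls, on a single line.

(Boston, Boston, RF); (Boston, Geneva, RF); (Chicago, Chicago, NU); (Chicago, Lima, NU); (Geneva, Boston, RF); (Geneva, Geneva, QE); (Geneva, Geneva, RF); (Lima, Chicago, NU); (Lima, Lima, NU)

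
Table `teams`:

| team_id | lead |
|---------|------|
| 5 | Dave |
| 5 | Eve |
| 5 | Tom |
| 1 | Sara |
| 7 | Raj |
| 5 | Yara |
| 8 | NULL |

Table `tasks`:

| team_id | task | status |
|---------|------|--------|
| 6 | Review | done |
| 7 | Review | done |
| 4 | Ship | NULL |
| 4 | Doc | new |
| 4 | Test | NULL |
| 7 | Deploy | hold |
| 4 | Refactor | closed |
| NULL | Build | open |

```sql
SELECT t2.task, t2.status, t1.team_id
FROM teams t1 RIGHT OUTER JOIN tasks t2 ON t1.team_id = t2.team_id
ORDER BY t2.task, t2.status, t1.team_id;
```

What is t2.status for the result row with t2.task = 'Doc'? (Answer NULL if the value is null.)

new

RIGHT JOIN keeps every row from `tasks`; unmatched rows get NULL for `teams`'s columns.
Matching on t1.team_id = t2.team_id. A NULL in a compared column never satisfies the condition.
- t1 (team_id=5) has no partner in t2.
- t1 (team_id=5) has no partner in t2.
- t1 (team_id=5) has no partner in t2.
- t1 (team_id=1) has no partner in t2.
- t1 (team_id=7) pairs with 2 row(s) of t2.
- t1 (team_id=5) has no partner in t2.
- t1 (team_id=8) has no partner in t2.
- plus 6 unmatched t2 row(s), each kept with NULL t1 columns.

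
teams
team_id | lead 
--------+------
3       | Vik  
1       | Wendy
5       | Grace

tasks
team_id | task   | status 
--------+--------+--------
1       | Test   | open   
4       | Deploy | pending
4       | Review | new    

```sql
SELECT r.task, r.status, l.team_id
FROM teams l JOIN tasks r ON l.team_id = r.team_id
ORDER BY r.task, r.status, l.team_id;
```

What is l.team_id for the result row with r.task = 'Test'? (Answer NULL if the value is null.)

1

INNER JOIN keeps only pairs where the ON condition holds.
Matching on l.team_id = r.team_id.
- l (team_id=3) has no partner → excluded.
- l (team_id=1) pairs with 1 row(s) of r.
- l (team_id=5) has no partner → excluded.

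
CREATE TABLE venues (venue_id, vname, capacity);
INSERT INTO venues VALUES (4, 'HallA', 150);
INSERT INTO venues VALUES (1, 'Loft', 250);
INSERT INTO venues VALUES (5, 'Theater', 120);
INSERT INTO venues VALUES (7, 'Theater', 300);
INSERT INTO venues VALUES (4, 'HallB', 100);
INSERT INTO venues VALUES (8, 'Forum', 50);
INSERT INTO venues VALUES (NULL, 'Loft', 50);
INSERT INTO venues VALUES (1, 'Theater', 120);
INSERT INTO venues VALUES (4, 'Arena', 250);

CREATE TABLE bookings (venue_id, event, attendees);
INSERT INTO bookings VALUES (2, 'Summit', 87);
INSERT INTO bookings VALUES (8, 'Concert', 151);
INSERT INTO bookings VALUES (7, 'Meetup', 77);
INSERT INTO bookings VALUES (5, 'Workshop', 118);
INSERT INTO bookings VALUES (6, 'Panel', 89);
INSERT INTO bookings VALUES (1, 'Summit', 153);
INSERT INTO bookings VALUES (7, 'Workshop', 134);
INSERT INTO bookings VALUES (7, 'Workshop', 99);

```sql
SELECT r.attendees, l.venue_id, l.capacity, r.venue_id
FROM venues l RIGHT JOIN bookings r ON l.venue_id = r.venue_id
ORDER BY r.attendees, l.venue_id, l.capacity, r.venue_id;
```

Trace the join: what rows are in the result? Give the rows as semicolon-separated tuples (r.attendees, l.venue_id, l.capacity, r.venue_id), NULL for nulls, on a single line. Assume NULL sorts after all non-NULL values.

(77, 7, 300, 7); (87, NULL, NULL, 2); (89, NULL, NULL, 6); (99, 7, 300, 7); (118, 5, 120, 5); (134, 7, 300, 7); (151, 8, 50, 8); (153, 1, 120, 1); (153, 1, 250, 1)

RIGHT JOIN keeps every row from `bookings`; unmatched rows get NULL for `venues`'s columns.
Matching on l.venue_id = r.venue_id. A NULL in a compared column never satisfies the condition.
Matched pairs: 7; unmatched r rows kept: 2.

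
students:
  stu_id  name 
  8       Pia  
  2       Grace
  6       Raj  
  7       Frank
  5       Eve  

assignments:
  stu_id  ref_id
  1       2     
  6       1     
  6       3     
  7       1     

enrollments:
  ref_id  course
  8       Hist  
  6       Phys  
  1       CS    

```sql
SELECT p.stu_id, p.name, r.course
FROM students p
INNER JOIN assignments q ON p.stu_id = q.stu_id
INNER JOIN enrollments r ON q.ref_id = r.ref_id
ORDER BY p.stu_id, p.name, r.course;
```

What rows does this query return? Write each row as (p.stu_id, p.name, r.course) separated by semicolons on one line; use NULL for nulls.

Step 1 — p INNER JOIN q on stu_id → 3 row(s).
Then INNER JOIN `enrollments r` on ref_id: keep only rows whose q.ref_id appears in r.

(6, Raj, CS); (7, Frank, CS)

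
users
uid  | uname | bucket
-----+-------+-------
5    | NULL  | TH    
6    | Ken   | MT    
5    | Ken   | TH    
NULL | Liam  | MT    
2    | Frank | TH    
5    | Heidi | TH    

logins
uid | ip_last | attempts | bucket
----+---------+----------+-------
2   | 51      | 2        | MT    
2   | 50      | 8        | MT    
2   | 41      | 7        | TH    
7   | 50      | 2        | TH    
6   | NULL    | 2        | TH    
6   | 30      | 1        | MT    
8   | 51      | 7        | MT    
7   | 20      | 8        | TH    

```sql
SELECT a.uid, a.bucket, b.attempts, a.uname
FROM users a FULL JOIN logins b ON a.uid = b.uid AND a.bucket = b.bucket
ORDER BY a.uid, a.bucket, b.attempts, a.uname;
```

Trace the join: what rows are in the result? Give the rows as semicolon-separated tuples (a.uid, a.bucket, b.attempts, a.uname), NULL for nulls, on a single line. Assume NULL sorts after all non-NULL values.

(2, TH, 7, Frank); (5, TH, NULL, Heidi); (5, TH, NULL, Ken); (5, TH, NULL, NULL); (6, MT, 1, Ken); (NULL, MT, NULL, Liam); (NULL, NULL, 2, NULL); (NULL, NULL, 2, NULL); (NULL, NULL, 2, NULL); (NULL, NULL, 7, NULL); (NULL, NULL, 8, NULL); (NULL, NULL, 8, NULL)

FULL OUTER JOIN keeps every row from both sides; unmatched rows get NULL for the other side's columns.
Matching on a.uid = b.uid AND a.bucket = b.bucket. A NULL in a compared column never satisfies the condition.
Matched pairs: 2; unmatched a rows kept: 4; unmatched b rows kept: 6.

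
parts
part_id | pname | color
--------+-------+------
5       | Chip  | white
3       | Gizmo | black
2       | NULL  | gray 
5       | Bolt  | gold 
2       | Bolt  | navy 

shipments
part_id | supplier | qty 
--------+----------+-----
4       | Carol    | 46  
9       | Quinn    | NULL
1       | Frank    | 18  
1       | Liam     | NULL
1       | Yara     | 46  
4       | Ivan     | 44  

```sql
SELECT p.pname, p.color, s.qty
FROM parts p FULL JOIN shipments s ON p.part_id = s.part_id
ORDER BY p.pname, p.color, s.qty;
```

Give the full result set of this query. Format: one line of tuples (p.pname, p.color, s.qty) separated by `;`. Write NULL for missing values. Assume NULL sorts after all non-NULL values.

FULL OUTER JOIN keeps every row from both sides; unmatched rows get NULL for the other side's columns.
Matching on p.part_id = s.part_id.
- p row (part_id=5): no match → kept, s columns NULL.
- p row (part_id=3): no match → kept, s columns NULL.
- p row (part_id=2): no match → kept, s columns NULL.
- p row (part_id=5): no match → kept, s columns NULL.
- p row (part_id=2): no match → kept, s columns NULL.
- 6 s row(s) had no p match → kept, p columns NULL.

(Bolt, gold, NULL); (Bolt, navy, NULL); (Chip, white, NULL); (Gizmo, black, NULL); (NULL, gray, NULL); (NULL, NULL, 18); (NULL, NULL, 44); (NULL, NULL, 46); (NULL, NULL, 46); (NULL, NULL, NULL); (NULL, NULL, NULL)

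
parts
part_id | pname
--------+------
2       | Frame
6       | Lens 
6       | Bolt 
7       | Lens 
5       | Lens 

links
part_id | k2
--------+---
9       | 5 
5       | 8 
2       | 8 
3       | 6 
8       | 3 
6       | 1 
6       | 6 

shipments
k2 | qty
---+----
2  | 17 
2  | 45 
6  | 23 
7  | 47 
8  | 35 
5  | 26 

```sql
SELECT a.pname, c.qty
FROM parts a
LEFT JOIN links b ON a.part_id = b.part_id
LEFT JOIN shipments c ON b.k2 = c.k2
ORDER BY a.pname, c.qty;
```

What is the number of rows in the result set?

7

Step 1 — a LEFT JOIN b on part_id → 7 row(s).
Then LEFT JOIN `shipments c` on k2: each of those 7 rows is kept; rows whose b.k2 has no match in c get NULL for c's columns.
Result: 7 row(s).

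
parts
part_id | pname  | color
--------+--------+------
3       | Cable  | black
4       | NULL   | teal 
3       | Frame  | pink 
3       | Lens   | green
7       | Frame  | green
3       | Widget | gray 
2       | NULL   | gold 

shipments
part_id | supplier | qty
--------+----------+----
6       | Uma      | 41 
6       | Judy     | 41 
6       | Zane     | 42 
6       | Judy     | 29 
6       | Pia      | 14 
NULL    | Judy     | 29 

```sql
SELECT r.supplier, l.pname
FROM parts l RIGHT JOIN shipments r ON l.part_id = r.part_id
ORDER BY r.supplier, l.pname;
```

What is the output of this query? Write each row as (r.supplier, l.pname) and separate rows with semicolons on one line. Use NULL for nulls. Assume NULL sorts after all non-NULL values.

(Judy, NULL); (Judy, NULL); (Judy, NULL); (Pia, NULL); (Uma, NULL); (Zane, NULL)

RIGHT JOIN keeps every row from `shipments`; unmatched rows get NULL for `parts`'s columns.
Matching on l.part_id = r.part_id. A NULL in a compared column never satisfies the condition.
- part_id=3: no matching r row.
- part_id=4: no matching r row.
- part_id=3: no matching r row.
- part_id=3: no matching r row.
- part_id=7: no matching r row.
- part_id=3: no matching r row.
- part_id=2: no matching r row.
- plus 6 unmatched r row(s), each kept with NULL l columns.
After projecting and ordering:
r.supplier | l.pname
Judy | NULL
Judy | NULL
Judy | NULL
Pia | NULL
Uma | NULL
Zane | NULL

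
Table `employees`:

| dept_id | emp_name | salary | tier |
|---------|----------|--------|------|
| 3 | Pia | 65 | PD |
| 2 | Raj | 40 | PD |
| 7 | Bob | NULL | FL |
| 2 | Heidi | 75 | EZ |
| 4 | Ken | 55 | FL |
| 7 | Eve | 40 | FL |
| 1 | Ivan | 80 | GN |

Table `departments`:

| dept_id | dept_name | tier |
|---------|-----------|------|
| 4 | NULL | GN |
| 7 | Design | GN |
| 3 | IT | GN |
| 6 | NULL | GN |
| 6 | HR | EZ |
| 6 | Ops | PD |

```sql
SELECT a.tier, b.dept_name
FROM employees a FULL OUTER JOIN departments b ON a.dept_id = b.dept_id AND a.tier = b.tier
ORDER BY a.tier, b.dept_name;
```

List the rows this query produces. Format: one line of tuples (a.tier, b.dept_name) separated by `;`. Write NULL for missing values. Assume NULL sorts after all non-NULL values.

FULL OUTER JOIN keeps every row from both sides; unmatched rows get NULL for the other side's columns.
Matching on a.dept_id = b.dept_id AND a.tier = b.tier.
- a[0] dept_id=3, tier=PD → no match; kept with NULLs on the b side.
- a[1] dept_id=2, tier=PD → no match; kept with NULLs on the b side.
- a[2] dept_id=7, tier=FL → no match; kept with NULLs on the b side.
- a[3] dept_id=2, tier=EZ → no match; kept with NULLs on the b side.
- a[4] dept_id=4, tier=FL → no match; kept with NULLs on the b side.
- a[5] dept_id=7, tier=FL → no match; kept with NULLs on the b side.
- a[6] dept_id=1, tier=GN → no match; kept with NULLs on the b side.
- plus 6 unmatched b row(s), each kept with NULL a columns.

(EZ, NULL); (FL, NULL); (FL, NULL); (FL, NULL); (GN, NULL); (PD, NULL); (PD, NULL); (NULL, Design); (NULL, HR); (NULL, IT); (NULL, Ops); (NULL, NULL); (NULL, NULL)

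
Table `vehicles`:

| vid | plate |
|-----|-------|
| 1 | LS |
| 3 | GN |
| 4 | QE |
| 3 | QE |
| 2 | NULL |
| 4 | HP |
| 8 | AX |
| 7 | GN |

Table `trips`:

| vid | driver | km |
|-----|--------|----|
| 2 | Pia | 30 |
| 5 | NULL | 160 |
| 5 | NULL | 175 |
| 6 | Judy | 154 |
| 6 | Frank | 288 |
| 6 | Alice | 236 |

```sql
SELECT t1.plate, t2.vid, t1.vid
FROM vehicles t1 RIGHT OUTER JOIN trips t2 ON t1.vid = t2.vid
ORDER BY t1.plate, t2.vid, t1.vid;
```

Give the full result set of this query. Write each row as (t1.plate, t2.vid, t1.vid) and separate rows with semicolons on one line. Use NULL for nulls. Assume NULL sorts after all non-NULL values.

RIGHT JOIN keeps every row from `trips`; unmatched rows get NULL for `vehicles`'s columns.
Matching on t1.vid = t2.vid.
- t1 row (vid=1): no match.
- t1 row (vid=3): no match.
- t1 row (vid=4): no match.
- t1 row (vid=3): no match.
- t1 row (vid=2): matches 1 t2 row(s) → 1 output row(s).
- t1 row (vid=4): no match.
- t1 row (vid=8): no match.
- t1 row (vid=7): no match.
- 5 t2 row(s) had no t1 match → kept, t1 columns NULL.
After projecting and ordering:
t1.plate | t2.vid | t1.vid
NULL | 2 | 2
NULL | 5 | NULL
NULL | 5 | NULL
NULL | 6 | NULL
NULL | 6 | NULL
NULL | 6 | NULL

(NULL, 2, 2); (NULL, 5, NULL); (NULL, 5, NULL); (NULL, 6, NULL); (NULL, 6, NULL); (NULL, 6, NULL)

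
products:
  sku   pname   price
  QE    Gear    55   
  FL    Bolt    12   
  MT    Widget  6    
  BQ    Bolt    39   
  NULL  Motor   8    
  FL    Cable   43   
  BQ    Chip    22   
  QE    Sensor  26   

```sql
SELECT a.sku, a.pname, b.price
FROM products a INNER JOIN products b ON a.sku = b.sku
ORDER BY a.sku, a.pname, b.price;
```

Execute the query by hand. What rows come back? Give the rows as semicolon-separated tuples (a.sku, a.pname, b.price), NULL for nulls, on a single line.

INNER JOIN keeps only pairs where the ON condition holds.
Matching on a.sku = b.sku. A NULL in a compared column never satisfies the condition.
- sku=QE: 2 matching b row(s), so 2 row(s) emitted.
- sku=FL: 2 matching b row(s), so 2 row(s) emitted.
- sku=MT: 1 matching b row(s), so 1 row(s) emitted.
- sku=BQ: 2 matching b row(s), so 2 row(s) emitted.
- sku=NULL: no matching b row, dropped.
- sku=FL: 2 matching b row(s), so 2 row(s) emitted.
- sku=BQ: 2 matching b row(s), so 2 row(s) emitted.
- sku=QE: 2 matching b row(s), so 2 row(s) emitted.

(BQ, Bolt, 22); (BQ, Bolt, 39); (BQ, Chip, 22); (BQ, Chip, 39); (FL, Bolt, 12); (FL, Bolt, 43); (FL, Cable, 12); (FL, Cable, 43); (MT, Widget, 6); (QE, Gear, 26); (QE, Gear, 55); (QE, Sensor, 26); (QE, Sensor, 55)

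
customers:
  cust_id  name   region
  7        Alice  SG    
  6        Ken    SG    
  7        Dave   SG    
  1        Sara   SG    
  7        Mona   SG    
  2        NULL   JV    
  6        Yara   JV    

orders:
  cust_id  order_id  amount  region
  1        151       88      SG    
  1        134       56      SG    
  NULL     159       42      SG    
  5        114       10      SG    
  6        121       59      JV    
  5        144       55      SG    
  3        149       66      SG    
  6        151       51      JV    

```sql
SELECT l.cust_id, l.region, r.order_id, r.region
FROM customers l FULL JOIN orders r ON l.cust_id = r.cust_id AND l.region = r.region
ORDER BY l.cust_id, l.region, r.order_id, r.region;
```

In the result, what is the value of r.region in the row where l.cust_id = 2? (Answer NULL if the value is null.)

FULL OUTER JOIN keeps every row from both sides; unmatched rows get NULL for the other side's columns.
Matching on l.cust_id = r.cust_id AND l.region = r.region. A NULL in a compared column never satisfies the condition.
- l[0] cust_id=7, region=SG → no match; kept with NULLs on the r side.
- l[1] cust_id=6, region=SG → no match; kept with NULLs on the r side.
- l[2] cust_id=7, region=SG → no match; kept with NULLs on the r side.
- l[3] cust_id=1, region=SG → 2 match(es) in r → 2 row(s).
- l[4] cust_id=7, region=SG → no match; kept with NULLs on the r side.
- l[5] cust_id=2, region=JV → no match; kept with NULLs on the r side.
- l[6] cust_id=6, region=JV → 2 match(es) in r → 2 row(s).
- 4 row(s) from r found no l partner → padded with NULL.

NULL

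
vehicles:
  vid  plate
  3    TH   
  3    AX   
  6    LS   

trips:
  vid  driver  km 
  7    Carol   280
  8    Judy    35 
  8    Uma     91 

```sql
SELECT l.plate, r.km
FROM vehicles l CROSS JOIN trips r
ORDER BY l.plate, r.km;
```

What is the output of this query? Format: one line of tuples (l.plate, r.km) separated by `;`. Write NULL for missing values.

CROSS JOIN pairs every row of `vehicles` with every row of `trips`: 3 × 3 = 9 rows.

(AX, 35); (AX, 91); (AX, 280); (LS, 35); (LS, 91); (LS, 280); (TH, 35); (TH, 91); (TH, 280)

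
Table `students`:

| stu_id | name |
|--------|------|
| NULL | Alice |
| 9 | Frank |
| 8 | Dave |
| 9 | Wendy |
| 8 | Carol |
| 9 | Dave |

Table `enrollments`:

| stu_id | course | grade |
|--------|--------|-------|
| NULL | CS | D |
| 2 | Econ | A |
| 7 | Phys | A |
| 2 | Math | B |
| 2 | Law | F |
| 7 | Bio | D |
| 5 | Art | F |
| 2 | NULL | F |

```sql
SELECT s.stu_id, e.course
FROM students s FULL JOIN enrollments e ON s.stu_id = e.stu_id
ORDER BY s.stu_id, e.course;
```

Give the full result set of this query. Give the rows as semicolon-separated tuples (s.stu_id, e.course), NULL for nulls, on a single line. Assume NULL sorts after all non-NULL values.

(8, NULL); (8, NULL); (9, NULL); (9, NULL); (9, NULL); (NULL, Art); (NULL, Bio); (NULL, CS); (NULL, Econ); (NULL, Law); (NULL, Math); (NULL, Phys); (NULL, NULL); (NULL, NULL)

FULL OUTER JOIN keeps every row from both sides; unmatched rows get NULL for the other side's columns.
Matching on s.stu_id = e.stu_id. A NULL in a compared column never satisfies the condition.
Matched pairs: 0; unmatched s rows kept: 6; unmatched e rows kept: 8.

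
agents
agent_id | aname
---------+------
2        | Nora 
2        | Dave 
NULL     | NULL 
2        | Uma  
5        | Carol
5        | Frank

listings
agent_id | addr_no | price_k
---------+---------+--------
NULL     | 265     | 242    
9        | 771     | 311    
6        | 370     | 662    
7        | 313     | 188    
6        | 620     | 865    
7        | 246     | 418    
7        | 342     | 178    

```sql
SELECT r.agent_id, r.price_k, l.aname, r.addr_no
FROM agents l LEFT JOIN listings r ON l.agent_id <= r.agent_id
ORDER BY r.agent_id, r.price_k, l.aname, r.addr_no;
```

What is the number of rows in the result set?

31

LEFT JOIN keeps every row from `agents`; unmatched rows get NULL for `listings`'s columns.
Matching on l.agent_id <= r.agent_id. A NULL in a compared column never satisfies the condition.
Matched pairs: 30; unmatched l rows kept: 1.
Total: 30 matched + 1 padded = 31 rows.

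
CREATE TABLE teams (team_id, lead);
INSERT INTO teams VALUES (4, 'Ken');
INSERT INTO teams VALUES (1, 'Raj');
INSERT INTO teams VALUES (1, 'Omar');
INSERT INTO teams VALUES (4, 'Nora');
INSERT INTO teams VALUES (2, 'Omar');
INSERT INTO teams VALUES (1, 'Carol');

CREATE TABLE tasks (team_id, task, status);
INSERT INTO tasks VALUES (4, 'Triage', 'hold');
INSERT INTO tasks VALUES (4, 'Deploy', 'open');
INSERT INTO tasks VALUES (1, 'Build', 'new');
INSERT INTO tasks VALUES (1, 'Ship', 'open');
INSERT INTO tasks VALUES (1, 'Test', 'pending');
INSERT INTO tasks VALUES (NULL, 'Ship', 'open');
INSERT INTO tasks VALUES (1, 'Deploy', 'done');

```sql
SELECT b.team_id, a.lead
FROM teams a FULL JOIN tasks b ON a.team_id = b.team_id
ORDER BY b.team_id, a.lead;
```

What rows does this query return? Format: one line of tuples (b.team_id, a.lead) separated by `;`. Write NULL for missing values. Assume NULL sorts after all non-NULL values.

(1, Carol); (1, Carol); (1, Carol); (1, Carol); (1, Omar); (1, Omar); (1, Omar); (1, Omar); (1, Raj); (1, Raj); (1, Raj); (1, Raj); (4, Ken); (4, Ken); (4, Nora); (4, Nora); (NULL, Omar); (NULL, NULL)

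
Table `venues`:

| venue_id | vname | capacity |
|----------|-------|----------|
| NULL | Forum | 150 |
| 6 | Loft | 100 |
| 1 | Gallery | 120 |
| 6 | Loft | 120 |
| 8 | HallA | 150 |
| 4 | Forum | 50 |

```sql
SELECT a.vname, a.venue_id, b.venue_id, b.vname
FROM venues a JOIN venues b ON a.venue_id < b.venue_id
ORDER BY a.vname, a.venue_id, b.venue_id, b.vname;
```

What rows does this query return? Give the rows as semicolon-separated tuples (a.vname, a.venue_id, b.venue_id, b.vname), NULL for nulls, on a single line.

(Forum, 4, 6, Loft); (Forum, 4, 6, Loft); (Forum, 4, 8, HallA); (Gallery, 1, 4, Forum); (Gallery, 1, 6, Loft); (Gallery, 1, 6, Loft); (Gallery, 1, 8, HallA); (Loft, 6, 8, HallA); (Loft, 6, 8, HallA)

INNER JOIN keeps only pairs where the ON condition holds.
Matching on a.venue_id < b.venue_id. A NULL in a compared column never satisfies the condition.
- venue_id=NULL: no matching b row, dropped.
- venue_id=6: 1 matching b row(s), so 1 row(s) emitted.
- venue_id=1: 4 matching b row(s), so 4 row(s) emitted.
- venue_id=6: 1 matching b row(s), so 1 row(s) emitted.
- venue_id=8: no matching b row, dropped.
- venue_id=4: 3 matching b row(s), so 3 row(s) emitted.
After projecting and ordering:
a.vname | a.venue_id | b.venue_id | b.vname
Forum | 4 | 6 | Loft
Forum | 4 | 6 | Loft
Forum | 4 | 8 | HallA
Gallery | 1 | 4 | Forum
Gallery | 1 | 6 | Loft
Gallery | 1 | 6 | Loft
Gallery | 1 | 8 | HallA
Loft | 6 | 8 | HallA
Loft | 6 | 8 | HallA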